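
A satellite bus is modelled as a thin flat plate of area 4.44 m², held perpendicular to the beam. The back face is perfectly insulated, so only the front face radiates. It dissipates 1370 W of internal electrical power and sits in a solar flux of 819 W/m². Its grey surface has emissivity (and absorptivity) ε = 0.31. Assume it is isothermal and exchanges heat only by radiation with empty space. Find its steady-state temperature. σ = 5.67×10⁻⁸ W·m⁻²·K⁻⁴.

T ≈ 423 K

At steady state, absorbed solar power + internal power = radiated power.
Absorbed: α·S·A_cross = 0.31·819·4.440 = 1127 W (cross-section A).
Total input = 1127 + 1370 = 2497 W.
Radiated: εσ·A_surf·T⁴ with A_surf = A = 4.440 m².
T⁴ = 2497/(0.31·5.67×10⁻⁸·4.440) = 3.200×10¹⁰ K⁴.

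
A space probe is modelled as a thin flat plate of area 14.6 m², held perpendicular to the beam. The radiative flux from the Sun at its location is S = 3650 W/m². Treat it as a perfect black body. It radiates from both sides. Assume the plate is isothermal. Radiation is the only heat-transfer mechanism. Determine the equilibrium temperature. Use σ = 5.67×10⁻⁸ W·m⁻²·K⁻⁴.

At equilibrium, absorbed power = emitted power.
Absorbing cross-section = A = 14.60 m²; emitting surface = 2A = 29.20 m² (ratio 2).
S·A_cross = εσ·A_surf·T⁴  ⇒  T⁴ = S/(2σ).
T⁴ = 1.00·3650/(2·5.67×10⁻⁸) = 3.219×10¹⁰ K⁴.
T = (3.219×10¹⁰)^(1/4).

T ≈ 424 K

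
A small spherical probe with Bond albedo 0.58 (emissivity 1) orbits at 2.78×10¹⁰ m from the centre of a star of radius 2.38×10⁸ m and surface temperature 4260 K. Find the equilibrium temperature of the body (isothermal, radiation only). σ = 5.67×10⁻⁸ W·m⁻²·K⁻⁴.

T ≈ 224 K

The star's surface emits σT_*⁴; at distance d the flux is S = σT_*⁴(R_*/d)².
S = 5.67×10⁻⁸·(4260)⁴·(2.38×10⁸/2.78×10¹⁰)² = 1369 W/m².
For an isothermal sphere T⁴ = (1−a)S/(4σ) = 2.534×10⁹ K⁴.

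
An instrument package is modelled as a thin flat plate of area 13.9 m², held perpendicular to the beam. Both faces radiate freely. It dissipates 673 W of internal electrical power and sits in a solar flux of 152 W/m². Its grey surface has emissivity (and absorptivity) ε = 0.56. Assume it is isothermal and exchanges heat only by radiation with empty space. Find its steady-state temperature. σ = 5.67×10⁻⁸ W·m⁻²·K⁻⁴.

T ≈ 214 K

At steady state, absorbed solar power + internal power = radiated power.
Absorbed: α·S·A_cross = 0.56·152·13.90 = 1183 W (cross-section A).
Total input = 1183 + 673 = 1856 W.
Radiated: εσ·A_surf·T⁴ with A_surf = 2A = 27.80 m².
T⁴ = 1856/(0.56·5.67×10⁻⁸·27.80) = 2.103×10⁹ K⁴.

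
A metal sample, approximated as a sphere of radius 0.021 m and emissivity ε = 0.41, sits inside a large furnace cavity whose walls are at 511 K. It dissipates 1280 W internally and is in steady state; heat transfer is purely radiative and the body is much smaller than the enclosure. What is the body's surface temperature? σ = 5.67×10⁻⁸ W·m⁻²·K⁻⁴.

T ≈ 1780 K

For a small grey body in a large enclosure, net radiated power = εσA(T⁴ − T_w⁴).
Steady state: P = εσA(T⁴ − T_w⁴) with A = 4πr² = 0.005542 m².
T⁴ = P/(εσA) + T_w⁴ = 1280/(0.41·5.67×10⁻⁸·0.005542) + (511)⁴
    = 9.936×10¹² + 6.818×10¹⁰ = 1.000×10¹³ K⁴.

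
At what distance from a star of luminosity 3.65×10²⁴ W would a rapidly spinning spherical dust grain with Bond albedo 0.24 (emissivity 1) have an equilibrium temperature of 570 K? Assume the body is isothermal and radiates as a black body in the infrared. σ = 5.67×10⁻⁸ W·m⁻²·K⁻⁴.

d ≈ 3.04×10⁹ m

For an isothermal black-emitting sphere, (1−a)S·πr² = σ·4πr²·T⁴ ⇒ S = 4σT⁴/(1−a).
S = 4·5.67×10⁻⁸·(570)⁴/0.760 = 31500 W/m².
Flux falls as S = L/(4πd²), so d = √(L/(4πS)) = √(3.65×10²⁴/(4π·31500)).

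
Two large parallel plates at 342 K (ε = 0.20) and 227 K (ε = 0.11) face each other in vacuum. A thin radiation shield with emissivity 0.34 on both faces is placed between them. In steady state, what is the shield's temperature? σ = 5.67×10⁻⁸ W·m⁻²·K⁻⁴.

In steady state the net flux on the hot side equals that on the cold side.
σ(T₁⁴−T_s⁴)/D₁ = σ(T_s⁴−T₂⁴)/D₂, with D₁ = 1/ε₁+1/ε_s−1 = 6.941, D₂ = 1/ε_s+1/ε₂−1 = 11.03.
Solve for T_s⁴: T_s⁴ = (D₂·T₁⁴ + D₁·T₂⁴)/(D₁+D₂) = 9.423×10⁹ K⁴.

T_s ≈ 312 K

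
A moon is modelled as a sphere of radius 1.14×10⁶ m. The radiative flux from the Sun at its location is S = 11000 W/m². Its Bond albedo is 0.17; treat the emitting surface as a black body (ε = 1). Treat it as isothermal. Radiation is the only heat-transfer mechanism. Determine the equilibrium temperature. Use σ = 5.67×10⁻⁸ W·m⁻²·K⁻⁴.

At equilibrium, absorbed power = emitted power.
Absorbing cross-section = πr² = 4.083×10¹² m²; emitting surface = 4πr² = 1.633×10¹³ m² (ratio 4).
(1−a)S·A_cross = εσ·A_surf·T⁴  ⇒  T⁴ = (1−a)S/(4σ).
T⁴ = 0.830·11000/(4·5.67×10⁻⁸) = 4.026×10¹⁰ K⁴.
T = (4.026×10¹⁰)^(1/4).

T ≈ 448 K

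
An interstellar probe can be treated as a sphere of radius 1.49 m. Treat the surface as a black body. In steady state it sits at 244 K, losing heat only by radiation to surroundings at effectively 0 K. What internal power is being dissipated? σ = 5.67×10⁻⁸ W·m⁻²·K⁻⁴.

P ≈ 5610 W

Steady state: P = εσA T⁴.
A = 4πr² = 27.90 m²; T⁴ = (244)⁴ = 3.545×10⁹ K⁴.
P = 1.0 × 5.67×10⁻⁸ × 27.90 × 3.545×10⁹.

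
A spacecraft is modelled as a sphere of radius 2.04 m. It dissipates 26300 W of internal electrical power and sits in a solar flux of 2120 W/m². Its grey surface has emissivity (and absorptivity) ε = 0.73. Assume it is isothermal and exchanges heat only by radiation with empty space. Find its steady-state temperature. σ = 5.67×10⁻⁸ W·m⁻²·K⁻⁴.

At steady state, absorbed solar power + internal power = radiated power.
Absorbed: α·S·A_cross = 0.73·2120·13.07 = 20230 W (cross-section πr²).
Total input = 20230 + 26300 = 46530 W.
Radiated: εσ·A_surf·T⁴ with A_surf = 4πr² = 52.30 m².
T⁴ = 46530/(0.73·5.67×10⁻⁸·52.30) = 2.150×10¹⁰ K⁴.

T ≈ 383 K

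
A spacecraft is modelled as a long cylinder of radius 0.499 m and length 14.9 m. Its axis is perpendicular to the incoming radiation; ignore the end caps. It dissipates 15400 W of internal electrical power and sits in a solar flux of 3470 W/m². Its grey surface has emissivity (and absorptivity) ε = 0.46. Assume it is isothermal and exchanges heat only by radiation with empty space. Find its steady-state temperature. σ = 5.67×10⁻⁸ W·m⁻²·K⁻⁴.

At steady state, absorbed solar power + internal power = radiated power.
Absorbed: α·S·A_cross = 0.46·3470·14.87 = 23740 W (cross-section 2rL).
Total input = 23740 + 15400 = 39140 W.
Radiated: εσ·A_surf·T⁴ with A_surf = 2πrL = 46.72 m².
T⁴ = 39140/(0.46·5.67×10⁻⁸·46.72) = 3.212×10¹⁰ K⁴.

T ≈ 423 K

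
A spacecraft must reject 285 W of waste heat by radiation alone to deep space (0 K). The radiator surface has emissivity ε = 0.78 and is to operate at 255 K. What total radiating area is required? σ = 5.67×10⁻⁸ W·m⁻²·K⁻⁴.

P = εσA T⁴ ⇒ A = P/(εσT⁴).
T⁴ = 4.228×10⁹ K⁴.
A = 285/(0.78 × 5.67×10⁻⁸ × 4.228×10⁹).

A ≈ 1.52 m²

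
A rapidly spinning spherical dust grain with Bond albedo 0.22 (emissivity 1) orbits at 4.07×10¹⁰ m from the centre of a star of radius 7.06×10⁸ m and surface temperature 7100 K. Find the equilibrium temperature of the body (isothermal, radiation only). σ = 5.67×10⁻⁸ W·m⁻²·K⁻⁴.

The star's surface emits σT_*⁴; at distance d the flux is S = σT_*⁴(R_*/d)².
S = 5.67×10⁻⁸·(7100)⁴·(7.06×10⁸/4.07×10¹⁰)² = 43350 W/m².
For an isothermal sphere T⁴ = (1−a)S/(4σ) = 1.491×10¹¹ K⁴.

T ≈ 621 K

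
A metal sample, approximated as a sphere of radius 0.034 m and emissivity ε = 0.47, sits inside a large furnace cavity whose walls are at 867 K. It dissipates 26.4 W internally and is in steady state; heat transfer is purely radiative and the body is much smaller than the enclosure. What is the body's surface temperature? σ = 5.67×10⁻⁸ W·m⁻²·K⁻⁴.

T ≈ 892 K

For a small grey body in a large enclosure, net radiated power = εσA(T⁴ − T_w⁴).
Steady state: P = εσA(T⁴ − T_w⁴) with A = 4πr² = 0.01453 m².
T⁴ = P/(εσA) + T_w⁴ = 26.4/(0.47·5.67×10⁻⁸·0.01453) + (867)⁴
    = 6.820×10¹⁰ + 5.650×10¹¹ = 6.332×10¹¹ K⁴.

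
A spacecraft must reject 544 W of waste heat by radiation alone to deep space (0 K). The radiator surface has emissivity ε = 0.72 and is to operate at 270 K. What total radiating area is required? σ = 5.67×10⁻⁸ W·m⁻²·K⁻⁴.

A ≈ 2.51 m²

P = εσA T⁴ ⇒ A = P/(εσT⁴).
T⁴ = 5.314×10⁹ K⁴.
A = 544/(0.72 × 5.67×10⁻⁸ × 5.314×10⁹).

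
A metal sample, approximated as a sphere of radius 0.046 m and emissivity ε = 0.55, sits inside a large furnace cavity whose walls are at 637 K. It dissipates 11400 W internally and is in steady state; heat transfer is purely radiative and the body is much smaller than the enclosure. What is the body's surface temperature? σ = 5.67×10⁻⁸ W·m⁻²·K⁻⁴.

For a small grey body in a large enclosure, net radiated power = εσA(T⁴ − T_w⁴).
Steady state: P = εσA(T⁴ − T_w⁴) with A = 4πr² = 0.02659 m².
T⁴ = P/(εσA) + T_w⁴ = 11400/(0.55·5.67×10⁻⁸·0.02659) + (637)⁴
    = 1.375×10¹³ + 1.646×10¹¹ = 1.391×10¹³ K⁴.

T ≈ 1930 K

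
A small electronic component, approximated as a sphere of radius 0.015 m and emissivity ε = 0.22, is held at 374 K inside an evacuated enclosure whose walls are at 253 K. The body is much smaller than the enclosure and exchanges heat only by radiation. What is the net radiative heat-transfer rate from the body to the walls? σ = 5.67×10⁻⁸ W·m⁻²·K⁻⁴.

For a small grey body in a large enclosure: P_net = εσA(T_body⁴ − T_wall⁴).
A = 4πr² = 0.002827 m²; T_body⁴ − T_wall⁴ = 1.957×10¹⁰ − 4.097×10⁹ = 1.547×10¹⁰ K⁴.
|P_net| = 0.22·5.67×10⁻⁸·0.002827·1.547×10¹⁰.

P_net ≈ 0.546 W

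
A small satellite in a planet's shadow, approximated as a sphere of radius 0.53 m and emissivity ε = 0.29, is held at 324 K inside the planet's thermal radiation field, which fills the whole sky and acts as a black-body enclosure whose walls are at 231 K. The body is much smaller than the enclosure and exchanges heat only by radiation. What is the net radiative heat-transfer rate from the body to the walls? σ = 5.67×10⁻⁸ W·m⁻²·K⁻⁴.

For a small grey body in a large enclosure: P_net = εσA(T_body⁴ − T_wall⁴).
A = 4πr² = 3.530 m²; T_body⁴ − T_wall⁴ = 1.102×10¹⁰ − 2.847×10⁹ = 8.173×10⁹ K⁴.
|P_net| = 0.29·5.67×10⁻⁸·3.530·8.173×10⁹.

P_net ≈ 474 W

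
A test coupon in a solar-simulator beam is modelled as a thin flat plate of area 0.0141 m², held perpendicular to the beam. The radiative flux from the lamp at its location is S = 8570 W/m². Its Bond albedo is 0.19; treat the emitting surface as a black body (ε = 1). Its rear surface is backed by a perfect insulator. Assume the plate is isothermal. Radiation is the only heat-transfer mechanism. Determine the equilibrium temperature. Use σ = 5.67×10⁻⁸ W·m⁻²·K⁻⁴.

T ≈ 592 K

At equilibrium, absorbed power = emitted power.
Absorbing cross-section = A = 0.01410 m²; emitting surface = A = 0.01410 m² (ratio 1).
(1−a)S·A_cross = εσ·A_surf·T⁴  ⇒  T⁴ = (1−a)S/(1σ).
T⁴ = 0.810·8570/(1·5.67×10⁻⁸) = 1.224×10¹¹ K⁴.
T = (1.224×10¹¹)^(1/4).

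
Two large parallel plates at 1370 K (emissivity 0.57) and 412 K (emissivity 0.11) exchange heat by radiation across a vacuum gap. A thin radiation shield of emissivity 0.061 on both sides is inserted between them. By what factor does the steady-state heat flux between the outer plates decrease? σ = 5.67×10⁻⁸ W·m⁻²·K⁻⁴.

factor ≈ 4.23

Without shield: q₀ = σΔ(T⁴)/(1/ε₁+1/ε₂−1) with denominator 9.845.
With shield the two gaps are in series; the resistances add: (1/ε₁+1/ε_s−1)+(1/ε_s+1/ε₂−1) = 17.15+24.48 = 41.63.
Heat-flux ratio q₀/q = 41.63/9.845.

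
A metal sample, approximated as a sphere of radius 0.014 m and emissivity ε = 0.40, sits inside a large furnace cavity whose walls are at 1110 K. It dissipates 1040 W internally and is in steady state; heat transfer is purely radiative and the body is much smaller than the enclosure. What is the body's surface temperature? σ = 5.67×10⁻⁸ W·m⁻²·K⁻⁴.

For a small grey body in a large enclosure, net radiated power = εσA(T⁴ − T_w⁴).
Steady state: P = εσA(T⁴ − T_w⁴) with A = 4πr² = 0.002463 m².
T⁴ = P/(εσA) + T_w⁴ = 1040/(0.40·5.67×10⁻⁸·0.002463) + (1110)⁴
    = 1.862×10¹³ + 1.518×10¹² = 2.014×10¹³ K⁴.

T ≈ 2120 K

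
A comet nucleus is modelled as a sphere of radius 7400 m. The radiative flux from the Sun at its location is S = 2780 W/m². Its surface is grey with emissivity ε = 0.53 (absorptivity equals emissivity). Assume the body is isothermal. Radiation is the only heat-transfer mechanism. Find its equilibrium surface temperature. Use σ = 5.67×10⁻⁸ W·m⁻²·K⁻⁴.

At equilibrium, absorbed power = emitted power.
Absorbing cross-section = πr² = 1.720×10⁸ m²; emitting surface = 4πr² = 6.881×10⁸ m² (ratio 4).
εS·A_cross = εσ·A_surf·T⁴  ⇒  T⁴ = S/(4σ)   (ε cancels).
T⁴ = 2780/(4·5.67×10⁻⁸) = 1.226×10¹⁰ K⁴.
T = (1.226×10¹⁰)^(1/4).

T ≈ 333 K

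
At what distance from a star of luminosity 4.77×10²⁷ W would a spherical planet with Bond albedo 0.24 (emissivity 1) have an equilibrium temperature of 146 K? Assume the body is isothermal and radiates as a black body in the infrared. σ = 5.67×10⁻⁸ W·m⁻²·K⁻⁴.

For an isothermal black-emitting sphere, (1−a)S·πr² = σ·4πr²·T⁴ ⇒ S = 4σT⁴/(1−a).
S = 4·5.67×10⁻⁸·(146)⁴/0.760 = 135.6 W/m².
Flux falls as S = L/(4πd²), so d = √(L/(4πS)) = √(4.77×10²⁷/(4π·135.6)).

d ≈ 1.67×10¹² m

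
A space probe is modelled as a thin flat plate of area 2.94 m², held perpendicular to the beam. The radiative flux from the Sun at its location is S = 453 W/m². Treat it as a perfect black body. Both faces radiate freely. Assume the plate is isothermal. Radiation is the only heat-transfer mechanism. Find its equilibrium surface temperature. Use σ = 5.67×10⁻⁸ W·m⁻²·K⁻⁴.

T ≈ 251 K

At equilibrium, absorbed power = emitted power.
Absorbing cross-section = A = 2.940 m²; emitting surface = 2A = 5.880 m² (ratio 2).
S·A_cross = εσ·A_surf·T⁴  ⇒  T⁴ = S/(2σ).
T⁴ = 1.00·453/(2·5.67×10⁻⁸) = 3.995×10⁹ K⁴.
T = (3.995×10⁹)^(1/4).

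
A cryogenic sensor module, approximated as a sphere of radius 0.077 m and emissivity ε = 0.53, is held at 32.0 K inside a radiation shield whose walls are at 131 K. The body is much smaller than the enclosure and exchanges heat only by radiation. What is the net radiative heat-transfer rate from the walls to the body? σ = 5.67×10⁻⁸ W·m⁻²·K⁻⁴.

P_net ≈ 0.657 W

For a small grey body in a large enclosure: P_net = εσA(T_body⁴ − T_wall⁴).
A = 4πr² = 0.07451 m²; T_body⁴ − T_wall⁴ = 1.049×10⁶ − 2.945×10⁸ = -2.935×10⁸ K⁴.
|P_net| = 0.53·5.67×10⁻⁸·0.07451·2.935×10⁸.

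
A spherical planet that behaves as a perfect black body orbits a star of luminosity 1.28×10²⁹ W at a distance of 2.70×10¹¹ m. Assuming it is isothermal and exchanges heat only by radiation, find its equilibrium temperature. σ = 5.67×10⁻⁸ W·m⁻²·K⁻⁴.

T ≈ 886 K

First find the stellar flux at distance d: S = L/(4πd²) = 1.28×10²⁹/(4π·(2.70×10¹¹)²) = 1.397×10⁵ W/m².
For an isothermal sphere, absorbed (1−a)S·πr² = emitted σ·4πr²·T⁴, so T⁴ = (1−a)S/(4σ).
T⁴ = 1.00·1.397×10⁵/(4·5.67×10⁻⁸) = 6.161×10¹¹ K⁴.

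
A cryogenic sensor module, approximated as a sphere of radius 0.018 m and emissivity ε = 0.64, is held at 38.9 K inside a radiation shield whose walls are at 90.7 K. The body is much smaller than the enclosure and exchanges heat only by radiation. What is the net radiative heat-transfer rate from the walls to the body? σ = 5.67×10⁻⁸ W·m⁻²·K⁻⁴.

P_net ≈ 0.00966 W

For a small grey body in a large enclosure: P_net = εσA(T_body⁴ − T_wall⁴).
A = 4πr² = 0.004072 m²; T_body⁴ − T_wall⁴ = 2.290×10⁶ − 6.768×10⁷ = -6.539×10⁷ K⁴.
|P_net| = 0.64·5.67×10⁻⁸·0.004072·6.539×10⁷.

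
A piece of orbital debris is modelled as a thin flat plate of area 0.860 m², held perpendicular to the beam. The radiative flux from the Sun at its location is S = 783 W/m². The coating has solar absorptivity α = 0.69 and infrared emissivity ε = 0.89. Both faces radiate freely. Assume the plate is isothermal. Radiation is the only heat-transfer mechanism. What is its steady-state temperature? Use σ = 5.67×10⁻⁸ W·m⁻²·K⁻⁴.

T ≈ 270 K

At equilibrium, absorbed power = emitted power.
Absorbing cross-section = A = 0.8600 m²; emitting surface = 2A = 1.720 m² (ratio 2).
αS·A_cross = εσ·A_surf·T⁴  ⇒  T⁴ = αS/(ε·2σ).
T⁴ = 0.690·783/(0.89·2·5.67×10⁻⁸) = 5.353×10⁹ K⁴.
T = (5.353×10⁹)^(1/4).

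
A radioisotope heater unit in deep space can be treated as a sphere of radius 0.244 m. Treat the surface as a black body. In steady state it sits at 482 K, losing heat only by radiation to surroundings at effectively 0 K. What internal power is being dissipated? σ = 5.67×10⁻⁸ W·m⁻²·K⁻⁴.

P ≈ 2290 W

Steady state: P = εσA T⁴.
A = 4πr² = 0.7482 m²; T⁴ = (482)⁴ = 5.397×10¹⁰ K⁴.
P = 1.0 × 5.67×10⁻⁸ × 0.7482 × 5.397×10¹⁰.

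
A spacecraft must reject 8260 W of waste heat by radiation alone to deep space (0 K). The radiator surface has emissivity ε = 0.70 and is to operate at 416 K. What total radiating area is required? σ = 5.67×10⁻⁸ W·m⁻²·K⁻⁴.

P = εσA T⁴ ⇒ A = P/(εσT⁴).
T⁴ = 2.995×10¹⁰ K⁴.
A = 8260/(0.70 × 5.67×10⁻⁸ × 2.995×10¹⁰).

A ≈ 6.95 m²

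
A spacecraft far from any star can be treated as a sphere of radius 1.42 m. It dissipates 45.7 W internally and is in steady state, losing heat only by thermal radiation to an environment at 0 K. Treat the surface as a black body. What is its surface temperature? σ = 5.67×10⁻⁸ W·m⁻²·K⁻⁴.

T ≈ 75.1 K

Steady state: internal power = radiated power, P = εσA T⁴.
Radiating area A = 4πr² = 25.34 m².
T⁴ = P/(εσA) = 45.7/(1.0·5.67×10⁻⁸·25.34) = 3.181×10⁷ K⁴.
T = (3.181×10⁷)^(1/4).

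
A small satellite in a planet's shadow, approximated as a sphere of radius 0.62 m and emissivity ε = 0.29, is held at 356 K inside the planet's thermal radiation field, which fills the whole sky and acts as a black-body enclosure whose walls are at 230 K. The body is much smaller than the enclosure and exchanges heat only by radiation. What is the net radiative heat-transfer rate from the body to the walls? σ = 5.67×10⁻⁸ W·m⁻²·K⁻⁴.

P_net ≈ 1050 W

For a small grey body in a large enclosure: P_net = εσA(T_body⁴ − T_wall⁴).
A = 4πr² = 4.831 m²; T_body⁴ − T_wall⁴ = 1.606×10¹⁰ − 2.798×10⁹ = 1.326×10¹⁰ K⁴.
|P_net| = 0.29·5.67×10⁻⁸·4.831·1.326×10¹⁰.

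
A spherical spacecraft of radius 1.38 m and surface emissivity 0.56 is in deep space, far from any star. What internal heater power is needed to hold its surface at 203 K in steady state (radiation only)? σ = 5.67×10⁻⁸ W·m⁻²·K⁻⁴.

P ≈ 1290 W

P = εσ·4πr²·T⁴.
4πr² = 23.93 m²; T⁴ = 1.698×10⁹ K⁴.
P = 0.56·5.67×10⁻⁸·23.93·1.698×10⁹.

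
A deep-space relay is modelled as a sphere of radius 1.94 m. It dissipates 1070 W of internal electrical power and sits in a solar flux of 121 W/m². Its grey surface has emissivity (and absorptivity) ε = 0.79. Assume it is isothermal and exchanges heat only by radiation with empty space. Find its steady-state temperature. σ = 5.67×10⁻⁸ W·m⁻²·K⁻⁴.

T ≈ 180 K

At steady state, absorbed solar power + internal power = radiated power.
Absorbed: α·S·A_cross = 0.79·121·11.82 = 1130 W (cross-section πr²).
Total input = 1130 + 1070 = 2200 W.
Radiated: εσ·A_surf·T⁴ with A_surf = 4πr² = 47.29 m².
T⁴ = 2200/(0.79·5.67×10⁻⁸·47.29) = 1.039×10⁹ K⁴.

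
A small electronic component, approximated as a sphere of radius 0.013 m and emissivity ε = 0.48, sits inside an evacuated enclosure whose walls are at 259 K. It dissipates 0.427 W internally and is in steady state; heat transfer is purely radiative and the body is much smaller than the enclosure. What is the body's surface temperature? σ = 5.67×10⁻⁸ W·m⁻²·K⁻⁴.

For a small grey body in a large enclosure, net radiated power = εσA(T⁴ − T_w⁴).
Steady state: P = εσA(T⁴ − T_w⁴) with A = 4πr² = 0.002124 m².
T⁴ = P/(εσA) + T_w⁴ = 0.427/(0.48·5.67×10⁻⁸·0.002124) + (259)⁴
    = 7.388×10⁹ + 4.500×10⁹ = 1.189×10¹⁰ K⁴.

T ≈ 330 K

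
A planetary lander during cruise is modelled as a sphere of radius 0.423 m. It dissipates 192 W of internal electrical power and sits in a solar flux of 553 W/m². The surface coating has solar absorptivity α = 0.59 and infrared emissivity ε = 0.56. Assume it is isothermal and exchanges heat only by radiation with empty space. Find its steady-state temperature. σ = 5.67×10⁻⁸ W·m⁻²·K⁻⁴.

T ≈ 269 K

At steady state, absorbed solar power + internal power = radiated power.
Absorbed: α·S·A_cross = 0.59·553·0.5621 = 183.4 W (cross-section πr²).
Total input = 183.4 + 192 = 375.4 W.
Radiated: εσ·A_surf·T⁴ with A_surf = 4πr² = 2.248 m².
T⁴ = 375.4/(0.56·5.67×10⁻⁸·2.248) = 5.258×10⁹ K⁴.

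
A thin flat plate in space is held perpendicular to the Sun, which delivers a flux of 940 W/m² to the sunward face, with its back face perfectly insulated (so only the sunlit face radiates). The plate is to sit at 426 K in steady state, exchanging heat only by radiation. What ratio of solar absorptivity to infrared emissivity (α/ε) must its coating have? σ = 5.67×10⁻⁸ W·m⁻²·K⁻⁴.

α/ε ≈ 1.99

Balance: αS·A = εσ·1A·T⁴ ⇒ α/ε = σT⁴/S.
α/ε = 5.67×10⁻⁸·(426)⁴/940 = 5.67×10⁻⁸·3.293×10¹⁰/940.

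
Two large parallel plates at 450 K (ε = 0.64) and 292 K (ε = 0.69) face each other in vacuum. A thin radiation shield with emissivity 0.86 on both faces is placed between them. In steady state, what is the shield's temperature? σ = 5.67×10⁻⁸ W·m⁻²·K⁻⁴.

In steady state the net flux on the hot side equals that on the cold side.
σ(T₁⁴−T_s⁴)/D₁ = σ(T_s⁴−T₂⁴)/D₂, with D₁ = 1/ε₁+1/ε_s−1 = 1.725, D₂ = 1/ε_s+1/ε₂−1 = 1.612.
Solve for T_s⁴: T_s⁴ = (D₂·T₁⁴ + D₁·T₂⁴)/(D₁+D₂) = 2.357×10¹⁰ K⁴.

T_s ≈ 392 K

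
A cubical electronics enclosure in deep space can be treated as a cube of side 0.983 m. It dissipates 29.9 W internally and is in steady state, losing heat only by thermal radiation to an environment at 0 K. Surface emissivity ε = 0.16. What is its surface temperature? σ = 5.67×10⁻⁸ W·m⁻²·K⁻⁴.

Steady state: internal power = radiated power, P = εσA T⁴.
Radiating area A = 6L² = 5.798 m².
T⁴ = P/(εσA) = 29.9/(0.16·5.67×10⁻⁸·5.798) = 5.685×10⁸ K⁴.
T = (5.685×10⁸)^(1/4).

T ≈ 154 K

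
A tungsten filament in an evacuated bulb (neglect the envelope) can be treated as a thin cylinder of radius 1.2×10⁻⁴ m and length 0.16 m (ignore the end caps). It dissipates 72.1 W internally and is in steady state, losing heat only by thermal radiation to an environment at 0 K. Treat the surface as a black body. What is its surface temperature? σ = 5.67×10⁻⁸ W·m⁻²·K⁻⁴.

Steady state: internal power = radiated power, P = εσA T⁴.
Radiating area A = 2πrL = 1.206×10⁻⁴ m².
T⁴ = P/(εσA) = 72.1/(1.0·5.67×10⁻⁸·1.206×10⁻⁴) = 1.054×10¹³ K⁴.
T = (1.054×10¹³)^(1/4).

T ≈ 1800 K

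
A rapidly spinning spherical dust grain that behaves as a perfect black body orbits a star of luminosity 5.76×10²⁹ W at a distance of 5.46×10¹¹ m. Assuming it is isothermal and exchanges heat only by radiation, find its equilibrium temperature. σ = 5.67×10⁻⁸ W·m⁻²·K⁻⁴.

First find the stellar flux at distance d: S = L/(4πd²) = 5.76×10²⁹/(4π·(5.46×10¹¹)²) = 1.538×10⁵ W/m².
For an isothermal sphere, absorbed (1−a)S·πr² = emitted σ·4πr²·T⁴, so T⁴ = (1−a)S/(4σ).
T⁴ = 1.00·1.538×10⁵/(4·5.67×10⁻⁸) = 6.779×10¹¹ K⁴.

T ≈ 907 K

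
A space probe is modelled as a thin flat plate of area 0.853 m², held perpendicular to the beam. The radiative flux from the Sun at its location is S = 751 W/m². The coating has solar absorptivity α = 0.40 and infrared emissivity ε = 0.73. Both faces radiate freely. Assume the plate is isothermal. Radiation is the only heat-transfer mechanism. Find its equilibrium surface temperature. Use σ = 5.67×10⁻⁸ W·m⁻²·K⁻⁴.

At equilibrium, absorbed power = emitted power.
Absorbing cross-section = A = 0.8530 m²; emitting surface = 2A = 1.706 m² (ratio 2).
αS·A_cross = εσ·A_surf·T⁴  ⇒  T⁴ = αS/(ε·2σ).
T⁴ = 0.400·751/(0.73·2·5.67×10⁻⁸) = 3.629×10⁹ K⁴.
T = (3.629×10⁹)^(1/4).

T ≈ 245 K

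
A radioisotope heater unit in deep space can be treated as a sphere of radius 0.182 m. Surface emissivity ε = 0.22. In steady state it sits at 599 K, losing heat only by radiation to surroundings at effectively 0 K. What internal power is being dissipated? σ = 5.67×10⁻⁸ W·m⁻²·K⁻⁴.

P ≈ 668 W

Steady state: P = εσA T⁴.
A = 4πr² = 0.4162 m²; T⁴ = (599)⁴ = 1.287×10¹¹ K⁴.
P = 0.22 × 5.67×10⁻⁸ × 0.4162 × 1.287×10¹¹.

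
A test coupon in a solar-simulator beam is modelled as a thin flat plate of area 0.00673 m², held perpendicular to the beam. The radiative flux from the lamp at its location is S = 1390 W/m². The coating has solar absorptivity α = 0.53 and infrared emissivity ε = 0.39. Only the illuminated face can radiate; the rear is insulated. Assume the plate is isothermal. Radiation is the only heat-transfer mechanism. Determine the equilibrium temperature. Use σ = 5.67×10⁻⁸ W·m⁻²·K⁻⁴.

T ≈ 427 K

At equilibrium, absorbed power = emitted power.
Absorbing cross-section = A = 0.006730 m²; emitting surface = A = 0.006730 m² (ratio 1).
αS·A_cross = εσ·A_surf·T⁴  ⇒  T⁴ = αS/(ε·1σ).
T⁴ = 0.530·1390/(0.39·1·5.67×10⁻⁸) = 3.332×10¹⁰ K⁴.
T = (3.332×10¹⁰)^(1/4).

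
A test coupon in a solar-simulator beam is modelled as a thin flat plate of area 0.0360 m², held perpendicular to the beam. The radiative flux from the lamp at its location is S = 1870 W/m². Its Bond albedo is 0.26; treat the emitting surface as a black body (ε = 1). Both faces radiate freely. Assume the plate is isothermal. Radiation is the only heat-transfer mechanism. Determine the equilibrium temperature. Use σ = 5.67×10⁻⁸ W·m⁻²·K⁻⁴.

T ≈ 332 K

At equilibrium, absorbed power = emitted power.
Absorbing cross-section = A = 0.03600 m²; emitting surface = 2A = 0.07200 m² (ratio 2).
(1−a)S·A_cross = εσ·A_surf·T⁴  ⇒  T⁴ = (1−a)S/(2σ).
T⁴ = 0.740·1870/(2·5.67×10⁻⁸) = 1.220×10¹⁰ K⁴.
T = (1.220×10¹⁰)^(1/4).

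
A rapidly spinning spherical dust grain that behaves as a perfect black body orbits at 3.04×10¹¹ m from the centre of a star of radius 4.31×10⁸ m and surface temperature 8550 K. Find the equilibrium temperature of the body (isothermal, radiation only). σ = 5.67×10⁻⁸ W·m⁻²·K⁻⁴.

T ≈ 228 K

The star's surface emits σT_*⁴; at distance d the flux is S = σT_*⁴(R_*/d)².
S = 5.67×10⁻⁸·(8550)⁴·(4.31×10⁸/3.04×10¹¹)² = 609.1 W/m².
For an isothermal sphere T⁴ = (1−a)S/(4σ) = 2.685×10⁹ K⁴.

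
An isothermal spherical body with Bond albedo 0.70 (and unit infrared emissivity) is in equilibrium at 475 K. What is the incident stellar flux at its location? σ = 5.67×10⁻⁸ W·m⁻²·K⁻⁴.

S ≈ 38500 W/m²

(1−a)S·πr² = σ·4πr²·T⁴ ⇒ S = 4σT⁴/(1−a).
S = 4·5.67×10⁻⁸·5.091×10¹⁰/0.300.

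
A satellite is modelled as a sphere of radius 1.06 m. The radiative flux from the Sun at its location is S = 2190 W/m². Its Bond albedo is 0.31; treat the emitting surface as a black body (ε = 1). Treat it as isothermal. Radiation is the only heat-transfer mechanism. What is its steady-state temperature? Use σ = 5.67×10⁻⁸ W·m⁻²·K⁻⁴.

At equilibrium, absorbed power = emitted power.
Absorbing cross-section = πr² = 3.530 m²; emitting surface = 4πr² = 14.12 m² (ratio 4).
(1−a)S·A_cross = εσ·A_surf·T⁴  ⇒  T⁴ = (1−a)S/(4σ).
T⁴ = 0.690·2190/(4·5.67×10⁻⁸) = 6.663×10⁹ K⁴.
T = (6.663×10⁹)^(1/4).

T ≈ 286 K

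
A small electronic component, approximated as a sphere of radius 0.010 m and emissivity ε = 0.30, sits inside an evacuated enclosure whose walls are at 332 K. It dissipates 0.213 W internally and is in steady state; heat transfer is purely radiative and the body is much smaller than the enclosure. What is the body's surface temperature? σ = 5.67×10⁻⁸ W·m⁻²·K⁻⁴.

T ≈ 386 K

For a small grey body in a large enclosure, net radiated power = εσA(T⁴ − T_w⁴).
Steady state: P = εσA(T⁴ − T_w⁴) with A = 4πr² = 0.001257 m².
T⁴ = P/(εσA) + T_w⁴ = 0.213/(0.30·5.67×10⁻⁸·0.001257) + (332)⁴
    = 9.965×10⁹ + 1.215×10¹⁰ = 2.211×10¹⁰ K⁴.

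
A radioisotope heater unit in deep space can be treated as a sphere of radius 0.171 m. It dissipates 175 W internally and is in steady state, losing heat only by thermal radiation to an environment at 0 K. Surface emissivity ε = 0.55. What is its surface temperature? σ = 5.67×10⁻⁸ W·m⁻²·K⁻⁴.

Steady state: internal power = radiated power, P = εσA T⁴.
Radiating area A = 4πr² = 0.3675 m².
T⁴ = P/(εσA) = 175/(0.55·5.67×10⁻⁸·0.3675) = 1.527×10¹⁰ K⁴.
T = (1.527×10¹⁰)^(1/4).

T ≈ 352 K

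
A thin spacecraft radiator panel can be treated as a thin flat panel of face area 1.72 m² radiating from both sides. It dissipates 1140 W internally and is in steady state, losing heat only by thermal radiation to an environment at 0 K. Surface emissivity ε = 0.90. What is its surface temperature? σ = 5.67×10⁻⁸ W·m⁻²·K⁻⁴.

Steady state: internal power = radiated power, P = εσA T⁴.
Radiating area A = 2·1.72 = 3.440 m².
T⁴ = P/(εσA) = 1140/(0.90·5.67×10⁻⁸·3.440) = 6.494×10⁹ K⁴.
T = (6.494×10⁹)^(1/4).

T ≈ 284 K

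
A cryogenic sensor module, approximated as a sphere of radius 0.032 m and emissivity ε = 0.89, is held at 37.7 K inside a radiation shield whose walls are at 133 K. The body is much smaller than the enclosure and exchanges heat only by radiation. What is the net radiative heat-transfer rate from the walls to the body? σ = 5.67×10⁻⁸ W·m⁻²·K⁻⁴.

For a small grey body in a large enclosure: P_net = εσA(T_body⁴ − T_wall⁴).
A = 4πr² = 0.01287 m²; T_body⁴ − T_wall⁴ = 2.020×10⁶ − 3.129×10⁸ = -3.109×10⁸ K⁴.
|P_net| = 0.89·5.67×10⁻⁸·0.01287·3.109×10⁸.

P_net ≈ 0.202 W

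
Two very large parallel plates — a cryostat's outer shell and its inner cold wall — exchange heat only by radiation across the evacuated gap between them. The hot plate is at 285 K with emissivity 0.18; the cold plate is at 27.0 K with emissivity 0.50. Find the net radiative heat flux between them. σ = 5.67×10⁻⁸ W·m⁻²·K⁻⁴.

q ≈ 57.1 W/m²

For two infinite grey parallel plates, q = σ(T₁⁴ − T₂⁴)/(1/ε₁ + 1/ε₂ − 1).
T₁⁴ − T₂⁴ = 6.598×10⁹ − 5.314×10⁵ = 6.597×10⁹ K⁴.
1/ε₁ + 1/ε₂ − 1 = 5.556 + 2.000 − 1 = 6.556.
q = 5.67×10⁻⁸ × 6.597×10⁹ / 6.556.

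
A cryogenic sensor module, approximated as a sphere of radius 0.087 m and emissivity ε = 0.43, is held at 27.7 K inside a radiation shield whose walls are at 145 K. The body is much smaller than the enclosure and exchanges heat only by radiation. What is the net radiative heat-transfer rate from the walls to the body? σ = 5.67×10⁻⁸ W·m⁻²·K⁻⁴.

P_net ≈ 1.02 W

For a small grey body in a large enclosure: P_net = εσA(T_body⁴ − T_wall⁴).
A = 4πr² = 0.09511 m²; T_body⁴ − T_wall⁴ = 5.887×10⁵ − 4.421×10⁸ = -4.415×10⁸ K⁴.
|P_net| = 0.43·5.67×10⁻⁸·0.09511·4.415×10⁸.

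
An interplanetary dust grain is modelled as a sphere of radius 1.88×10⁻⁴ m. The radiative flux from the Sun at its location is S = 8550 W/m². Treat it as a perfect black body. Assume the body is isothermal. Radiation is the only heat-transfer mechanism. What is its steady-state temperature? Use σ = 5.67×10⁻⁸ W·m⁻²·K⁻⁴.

T ≈ 441 K

At equilibrium, absorbed power = emitted power.
Absorbing cross-section = πr² = 1.110×10⁻⁷ m²; emitting surface = 4πr² = 4.441×10⁻⁷ m² (ratio 4).
S·A_cross = εσ·A_surf·T⁴  ⇒  T⁴ = S/(4σ).
T⁴ = 1.00·8550/(4·5.67×10⁻⁸) = 3.770×10¹⁰ K⁴.
T = (3.770×10¹⁰)^(1/4).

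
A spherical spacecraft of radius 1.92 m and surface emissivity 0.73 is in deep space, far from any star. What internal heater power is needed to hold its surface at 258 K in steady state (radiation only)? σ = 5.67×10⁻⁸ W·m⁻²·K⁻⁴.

P = εσ·4πr²·T⁴.
4πr² = 46.32 m²; T⁴ = 4.431×10⁹ K⁴.
P = 0.73·5.67×10⁻⁸·46.32·4.431×10⁹.

P ≈ 8500 W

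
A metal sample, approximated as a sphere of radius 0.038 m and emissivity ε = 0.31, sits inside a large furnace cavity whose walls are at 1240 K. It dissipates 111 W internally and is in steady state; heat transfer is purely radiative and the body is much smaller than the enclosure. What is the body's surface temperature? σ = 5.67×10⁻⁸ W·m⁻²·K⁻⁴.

T ≈ 1280 K

For a small grey body in a large enclosure, net radiated power = εσA(T⁴ − T_w⁴).
Steady state: P = εσA(T⁴ − T_w⁴) with A = 4πr² = 0.01815 m².
T⁴ = P/(εσA) + T_w⁴ = 111/(0.31·5.67×10⁻⁸·0.01815) + (1240)⁴
    = 3.480×10¹¹ + 2.364×10¹² = 2.712×10¹² K⁴.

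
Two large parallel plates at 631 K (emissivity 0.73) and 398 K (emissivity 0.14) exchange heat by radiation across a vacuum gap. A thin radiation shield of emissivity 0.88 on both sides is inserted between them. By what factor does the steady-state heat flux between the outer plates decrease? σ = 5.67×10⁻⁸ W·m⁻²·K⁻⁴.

factor ≈ 1.17

Without shield: q₀ = σΔ(T⁴)/(1/ε₁+1/ε₂−1) with denominator 7.513.
With shield the two gaps are in series; the resistances add: (1/ε₁+1/ε_s−1)+(1/ε_s+1/ε₂−1) = 1.506+7.279 = 8.785.
Heat-flux ratio q₀/q = 8.785/7.513.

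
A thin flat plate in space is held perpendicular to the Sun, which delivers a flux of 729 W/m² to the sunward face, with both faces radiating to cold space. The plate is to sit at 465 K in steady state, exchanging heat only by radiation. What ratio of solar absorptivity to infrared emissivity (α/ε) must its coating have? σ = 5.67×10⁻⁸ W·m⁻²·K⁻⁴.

Balance: αS·A = εσ·2A·T⁴ ⇒ α/ε = 2σT⁴/S.
α/ε = 2·5.67×10⁻⁸·(465)⁴/729 = 2·5.67×10⁻⁸·4.675×10¹⁰/729.

α/ε ≈ 7.27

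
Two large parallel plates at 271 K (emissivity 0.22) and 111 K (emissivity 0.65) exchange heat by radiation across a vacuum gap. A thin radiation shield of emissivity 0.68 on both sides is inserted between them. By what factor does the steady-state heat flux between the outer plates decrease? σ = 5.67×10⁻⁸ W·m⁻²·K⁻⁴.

Without shield: q₀ = σΔ(T⁴)/(1/ε₁+1/ε₂−1) with denominator 5.084.
With shield the two gaps are in series; the resistances add: (1/ε₁+1/ε_s−1)+(1/ε_s+1/ε₂−1) = 5.016+2.009 = 7.025.
Heat-flux ratio q₀/q = 7.025/5.084.

factor ≈ 1.38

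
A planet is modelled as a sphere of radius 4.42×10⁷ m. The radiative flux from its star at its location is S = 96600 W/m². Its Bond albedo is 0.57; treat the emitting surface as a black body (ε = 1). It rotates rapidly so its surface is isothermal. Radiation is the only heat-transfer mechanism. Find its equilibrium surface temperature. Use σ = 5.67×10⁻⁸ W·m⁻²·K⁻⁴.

T ≈ 654 K

At equilibrium, absorbed power = emitted power.
Absorbing cross-section = πr² = 6.138×10¹⁵ m²; emitting surface = 4πr² = 2.455×10¹⁶ m² (ratio 4).
(1−a)S·A_cross = εσ·A_surf·T⁴  ⇒  T⁴ = (1−a)S/(4σ).
T⁴ = 0.430·96600/(4·5.67×10⁻⁸) = 1.831×10¹¹ K⁴.
T = (1.831×10¹¹)^(1/4).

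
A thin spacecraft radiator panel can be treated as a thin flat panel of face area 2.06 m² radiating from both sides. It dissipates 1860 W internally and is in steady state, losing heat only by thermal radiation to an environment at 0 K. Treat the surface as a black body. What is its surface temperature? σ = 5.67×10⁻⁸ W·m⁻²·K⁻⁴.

T ≈ 299 K

Steady state: internal power = radiated power, P = εσA T⁴.
Radiating area A = 2·2.06 = 4.120 m².
T⁴ = P/(εσA) = 1860/(1.0·5.67×10⁻⁸·4.120) = 7.962×10⁹ K⁴.
T = (7.962×10⁹)^(1/4).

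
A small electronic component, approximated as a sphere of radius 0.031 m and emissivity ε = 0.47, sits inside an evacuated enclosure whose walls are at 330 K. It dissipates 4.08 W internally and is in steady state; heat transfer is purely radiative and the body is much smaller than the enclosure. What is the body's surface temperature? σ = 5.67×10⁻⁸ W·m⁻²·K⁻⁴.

T ≈ 396 K

For a small grey body in a large enclosure, net radiated power = εσA(T⁴ − T_w⁴).
Steady state: P = εσA(T⁴ − T_w⁴) with A = 4πr² = 0.01208 m².
T⁴ = P/(εσA) + T_w⁴ = 4.08/(0.47·5.67×10⁻⁸·0.01208) + (330)⁴
    = 1.268×10¹⁰ + 1.186×10¹⁰ = 2.454×10¹⁰ K⁴.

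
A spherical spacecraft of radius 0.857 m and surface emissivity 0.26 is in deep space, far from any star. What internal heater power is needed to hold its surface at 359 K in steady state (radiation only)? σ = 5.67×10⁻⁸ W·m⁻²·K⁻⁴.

P ≈ 2260 W

P = εσ·4πr²·T⁴.
4πr² = 9.229 m²; T⁴ = 1.661×10¹⁰ K⁴.
P = 0.26·5.67×10⁻⁸·9.229·1.661×10¹⁰.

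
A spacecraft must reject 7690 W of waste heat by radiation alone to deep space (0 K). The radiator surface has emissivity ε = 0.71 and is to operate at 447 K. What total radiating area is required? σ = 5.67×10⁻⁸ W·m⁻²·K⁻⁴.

P = εσA T⁴ ⇒ A = P/(εσT⁴).
T⁴ = 3.992×10¹⁰ K⁴.
A = 7690/(0.71 × 5.67×10⁻⁸ × 3.992×10¹⁰).

A ≈ 4.78 m²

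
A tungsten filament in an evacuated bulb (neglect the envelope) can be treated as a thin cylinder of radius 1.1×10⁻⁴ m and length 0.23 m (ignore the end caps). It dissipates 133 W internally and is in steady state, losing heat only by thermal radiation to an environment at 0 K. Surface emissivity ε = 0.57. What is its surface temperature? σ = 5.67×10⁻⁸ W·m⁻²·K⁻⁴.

T ≈ 2260 K

Steady state: internal power = radiated power, P = εσA T⁴.
Radiating area A = 2πrL = 1.590×10⁻⁴ m².
T⁴ = P/(εσA) = 133/(0.57·5.67×10⁻⁸·1.590×10⁻⁴) = 2.589×10¹³ K⁴.
T = (2.589×10¹³)^(1/4).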